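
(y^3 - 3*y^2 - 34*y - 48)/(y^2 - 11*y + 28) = (y^3 - 3*y^2 - 34*y - 48)/(y^2 - 11*y + 28)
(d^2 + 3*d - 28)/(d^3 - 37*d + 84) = 1/(d - 3)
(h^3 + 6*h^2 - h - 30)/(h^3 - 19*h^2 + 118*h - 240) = (h^3 + 6*h^2 - h - 30)/(h^3 - 19*h^2 + 118*h - 240)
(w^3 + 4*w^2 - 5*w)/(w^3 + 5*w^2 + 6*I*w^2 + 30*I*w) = (w - 1)/(w + 6*I)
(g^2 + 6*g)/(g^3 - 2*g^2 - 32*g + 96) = g/(g^2 - 8*g + 16)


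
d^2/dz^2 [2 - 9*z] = 0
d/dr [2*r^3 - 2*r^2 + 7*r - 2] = 6*r^2 - 4*r + 7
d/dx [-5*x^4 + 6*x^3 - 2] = x^2*(18 - 20*x)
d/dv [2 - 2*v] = -2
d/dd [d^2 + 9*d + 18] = 2*d + 9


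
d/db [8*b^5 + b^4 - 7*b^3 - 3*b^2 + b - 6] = 40*b^4 + 4*b^3 - 21*b^2 - 6*b + 1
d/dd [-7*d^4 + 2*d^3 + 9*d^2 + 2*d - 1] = -28*d^3 + 6*d^2 + 18*d + 2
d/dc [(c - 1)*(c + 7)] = 2*c + 6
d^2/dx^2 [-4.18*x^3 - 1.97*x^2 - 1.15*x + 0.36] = -25.08*x - 3.94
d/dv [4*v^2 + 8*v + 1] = 8*v + 8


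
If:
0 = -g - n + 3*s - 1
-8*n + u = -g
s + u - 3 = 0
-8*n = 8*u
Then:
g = 72/7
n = 8/7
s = 29/7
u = -8/7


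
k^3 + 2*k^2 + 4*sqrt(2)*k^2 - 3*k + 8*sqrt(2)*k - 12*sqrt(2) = (k - 1)*(k + 3)*(k + 4*sqrt(2))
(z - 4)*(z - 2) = z^2 - 6*z + 8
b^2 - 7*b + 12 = (b - 4)*(b - 3)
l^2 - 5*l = l*(l - 5)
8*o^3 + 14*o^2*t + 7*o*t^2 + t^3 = (o + t)*(2*o + t)*(4*o + t)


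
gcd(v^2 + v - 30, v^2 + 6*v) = v + 6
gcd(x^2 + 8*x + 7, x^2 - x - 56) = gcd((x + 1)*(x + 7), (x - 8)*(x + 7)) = x + 7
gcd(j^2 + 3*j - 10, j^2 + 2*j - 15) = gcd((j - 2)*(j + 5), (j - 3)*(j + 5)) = j + 5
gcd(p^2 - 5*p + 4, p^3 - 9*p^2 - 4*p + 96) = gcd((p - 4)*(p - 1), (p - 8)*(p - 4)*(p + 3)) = p - 4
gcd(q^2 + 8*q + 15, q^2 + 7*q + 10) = q + 5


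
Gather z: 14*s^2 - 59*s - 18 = 14*s^2 - 59*s - 18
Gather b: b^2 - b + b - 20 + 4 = b^2 - 16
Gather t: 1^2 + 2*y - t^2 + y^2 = -t^2 + y^2 + 2*y + 1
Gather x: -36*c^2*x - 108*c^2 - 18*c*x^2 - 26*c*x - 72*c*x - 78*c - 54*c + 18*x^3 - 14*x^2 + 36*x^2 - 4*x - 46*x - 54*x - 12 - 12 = -108*c^2 - 132*c + 18*x^3 + x^2*(22 - 18*c) + x*(-36*c^2 - 98*c - 104) - 24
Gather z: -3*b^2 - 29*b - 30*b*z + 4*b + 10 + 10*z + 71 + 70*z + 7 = -3*b^2 - 25*b + z*(80 - 30*b) + 88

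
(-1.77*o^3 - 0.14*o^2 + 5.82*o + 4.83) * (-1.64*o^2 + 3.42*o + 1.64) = 2.9028*o^5 - 5.8238*o^4 - 12.9264*o^3 + 11.7536*o^2 + 26.0634*o + 7.9212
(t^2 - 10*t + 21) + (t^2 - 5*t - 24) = 2*t^2 - 15*t - 3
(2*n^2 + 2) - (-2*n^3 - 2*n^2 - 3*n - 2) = 2*n^3 + 4*n^2 + 3*n + 4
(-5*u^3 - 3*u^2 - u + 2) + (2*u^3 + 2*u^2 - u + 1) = -3*u^3 - u^2 - 2*u + 3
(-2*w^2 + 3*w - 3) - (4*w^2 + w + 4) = -6*w^2 + 2*w - 7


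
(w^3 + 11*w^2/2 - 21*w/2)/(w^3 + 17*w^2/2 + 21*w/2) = (2*w - 3)/(2*w + 3)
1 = 1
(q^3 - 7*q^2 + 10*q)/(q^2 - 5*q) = q - 2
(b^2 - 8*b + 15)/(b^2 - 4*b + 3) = (b - 5)/(b - 1)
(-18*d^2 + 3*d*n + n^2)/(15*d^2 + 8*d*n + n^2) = (-18*d^2 + 3*d*n + n^2)/(15*d^2 + 8*d*n + n^2)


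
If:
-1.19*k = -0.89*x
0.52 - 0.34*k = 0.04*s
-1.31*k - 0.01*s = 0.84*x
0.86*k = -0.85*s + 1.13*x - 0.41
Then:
No Solution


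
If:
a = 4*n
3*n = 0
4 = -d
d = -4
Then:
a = 0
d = -4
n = 0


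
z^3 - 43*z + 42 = (z - 6)*(z - 1)*(z + 7)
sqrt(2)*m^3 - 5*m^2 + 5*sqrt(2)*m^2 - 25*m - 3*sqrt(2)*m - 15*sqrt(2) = (m + 5)*(m - 3*sqrt(2))*(sqrt(2)*m + 1)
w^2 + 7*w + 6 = (w + 1)*(w + 6)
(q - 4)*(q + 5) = q^2 + q - 20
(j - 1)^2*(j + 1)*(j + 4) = j^4 + 3*j^3 - 5*j^2 - 3*j + 4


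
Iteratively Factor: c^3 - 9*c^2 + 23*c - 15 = (c - 5)*(c^2 - 4*c + 3) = (c - 5)*(c - 1)*(c - 3)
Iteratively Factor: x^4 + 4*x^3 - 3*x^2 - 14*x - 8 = (x + 4)*(x^3 - 3*x - 2) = (x + 1)*(x + 4)*(x^2 - x - 2) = (x + 1)^2*(x + 4)*(x - 2)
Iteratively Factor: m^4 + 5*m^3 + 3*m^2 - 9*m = (m + 3)*(m^3 + 2*m^2 - 3*m) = (m - 1)*(m + 3)*(m^2 + 3*m) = m*(m - 1)*(m + 3)*(m + 3)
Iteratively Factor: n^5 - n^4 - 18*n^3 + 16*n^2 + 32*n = (n - 4)*(n^4 + 3*n^3 - 6*n^2 - 8*n) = (n - 4)*(n - 2)*(n^3 + 5*n^2 + 4*n) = (n - 4)*(n - 2)*(n + 1)*(n^2 + 4*n) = (n - 4)*(n - 2)*(n + 1)*(n + 4)*(n)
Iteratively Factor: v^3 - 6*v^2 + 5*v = (v - 1)*(v^2 - 5*v) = v*(v - 1)*(v - 5)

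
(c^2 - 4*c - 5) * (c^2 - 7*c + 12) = c^4 - 11*c^3 + 35*c^2 - 13*c - 60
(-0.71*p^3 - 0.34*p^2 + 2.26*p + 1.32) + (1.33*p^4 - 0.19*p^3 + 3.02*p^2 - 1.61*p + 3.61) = 1.33*p^4 - 0.9*p^3 + 2.68*p^2 + 0.65*p + 4.93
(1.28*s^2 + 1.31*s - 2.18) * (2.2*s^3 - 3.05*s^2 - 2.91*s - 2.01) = 2.816*s^5 - 1.022*s^4 - 12.5163*s^3 + 0.2641*s^2 + 3.7107*s + 4.3818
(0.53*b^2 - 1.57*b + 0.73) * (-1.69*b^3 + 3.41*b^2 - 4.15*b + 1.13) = -0.8957*b^5 + 4.4606*b^4 - 8.7869*b^3 + 9.6037*b^2 - 4.8036*b + 0.8249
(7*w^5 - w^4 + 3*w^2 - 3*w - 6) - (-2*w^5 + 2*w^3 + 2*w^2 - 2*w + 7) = 9*w^5 - w^4 - 2*w^3 + w^2 - w - 13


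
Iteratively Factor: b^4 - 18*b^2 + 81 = (b + 3)*(b^3 - 3*b^2 - 9*b + 27) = (b + 3)^2*(b^2 - 6*b + 9) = (b - 3)*(b + 3)^2*(b - 3)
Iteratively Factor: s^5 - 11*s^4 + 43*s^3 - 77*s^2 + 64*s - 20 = (s - 2)*(s^4 - 9*s^3 + 25*s^2 - 27*s + 10) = (s - 2)*(s - 1)*(s^3 - 8*s^2 + 17*s - 10) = (s - 5)*(s - 2)*(s - 1)*(s^2 - 3*s + 2) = (s - 5)*(s - 2)^2*(s - 1)*(s - 1)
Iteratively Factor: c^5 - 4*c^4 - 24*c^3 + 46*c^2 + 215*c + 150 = (c - 5)*(c^4 + c^3 - 19*c^2 - 49*c - 30) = (c - 5)*(c + 2)*(c^3 - c^2 - 17*c - 15) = (c - 5)^2*(c + 2)*(c^2 + 4*c + 3) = (c - 5)^2*(c + 1)*(c + 2)*(c + 3)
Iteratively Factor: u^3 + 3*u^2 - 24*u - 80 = (u - 5)*(u^2 + 8*u + 16) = (u - 5)*(u + 4)*(u + 4)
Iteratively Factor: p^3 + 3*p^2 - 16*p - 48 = (p - 4)*(p^2 + 7*p + 12) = (p - 4)*(p + 3)*(p + 4)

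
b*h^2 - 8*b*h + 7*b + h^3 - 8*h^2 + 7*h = (b + h)*(h - 7)*(h - 1)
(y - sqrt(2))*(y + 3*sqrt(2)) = y^2 + 2*sqrt(2)*y - 6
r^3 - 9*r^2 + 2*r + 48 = (r - 8)*(r - 3)*(r + 2)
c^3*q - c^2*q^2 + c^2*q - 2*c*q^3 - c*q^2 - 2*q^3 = (c - 2*q)*(c + q)*(c*q + q)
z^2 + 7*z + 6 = (z + 1)*(z + 6)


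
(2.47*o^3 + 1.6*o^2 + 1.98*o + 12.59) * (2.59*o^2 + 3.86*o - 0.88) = 6.3973*o^5 + 13.6782*o^4 + 9.1306*o^3 + 38.8429*o^2 + 46.855*o - 11.0792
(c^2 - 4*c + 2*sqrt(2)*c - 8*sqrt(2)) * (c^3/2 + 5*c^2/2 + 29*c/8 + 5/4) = c^5/2 + c^4/2 + sqrt(2)*c^4 - 51*c^3/8 + sqrt(2)*c^3 - 51*sqrt(2)*c^2/4 - 53*c^2/4 - 53*sqrt(2)*c/2 - 5*c - 10*sqrt(2)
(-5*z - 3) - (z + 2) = -6*z - 5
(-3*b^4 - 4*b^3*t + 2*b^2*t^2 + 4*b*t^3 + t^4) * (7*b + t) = -21*b^5 - 31*b^4*t + 10*b^3*t^2 + 30*b^2*t^3 + 11*b*t^4 + t^5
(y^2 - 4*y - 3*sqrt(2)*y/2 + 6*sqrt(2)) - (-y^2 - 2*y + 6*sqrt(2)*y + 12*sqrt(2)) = 2*y^2 - 15*sqrt(2)*y/2 - 2*y - 6*sqrt(2)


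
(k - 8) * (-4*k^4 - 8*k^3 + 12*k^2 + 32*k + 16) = -4*k^5 + 24*k^4 + 76*k^3 - 64*k^2 - 240*k - 128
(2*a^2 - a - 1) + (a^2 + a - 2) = 3*a^2 - 3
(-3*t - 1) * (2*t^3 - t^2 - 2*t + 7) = -6*t^4 + t^3 + 7*t^2 - 19*t - 7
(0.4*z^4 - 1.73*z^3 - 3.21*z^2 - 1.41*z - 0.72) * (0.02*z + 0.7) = 0.008*z^5 + 0.2454*z^4 - 1.2752*z^3 - 2.2752*z^2 - 1.0014*z - 0.504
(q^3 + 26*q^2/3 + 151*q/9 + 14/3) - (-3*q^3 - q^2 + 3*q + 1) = 4*q^3 + 29*q^2/3 + 124*q/9 + 11/3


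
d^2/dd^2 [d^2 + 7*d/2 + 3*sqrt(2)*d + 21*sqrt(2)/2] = 2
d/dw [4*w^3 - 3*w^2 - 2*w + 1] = 12*w^2 - 6*w - 2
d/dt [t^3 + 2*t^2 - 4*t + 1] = 3*t^2 + 4*t - 4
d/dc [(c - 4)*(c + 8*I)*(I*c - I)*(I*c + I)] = -4*c^3 + c^2*(12 - 24*I) + c*(2 + 64*I) - 4 + 8*I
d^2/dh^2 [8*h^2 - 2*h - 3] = 16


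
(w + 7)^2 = w^2 + 14*w + 49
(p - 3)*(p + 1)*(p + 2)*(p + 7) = p^4 + 7*p^3 - 7*p^2 - 55*p - 42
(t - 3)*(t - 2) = t^2 - 5*t + 6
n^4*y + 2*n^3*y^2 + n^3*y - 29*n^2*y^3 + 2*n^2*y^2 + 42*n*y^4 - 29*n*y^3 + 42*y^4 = (n - 3*y)*(n - 2*y)*(n + 7*y)*(n*y + y)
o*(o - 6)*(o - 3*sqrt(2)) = o^3 - 6*o^2 - 3*sqrt(2)*o^2 + 18*sqrt(2)*o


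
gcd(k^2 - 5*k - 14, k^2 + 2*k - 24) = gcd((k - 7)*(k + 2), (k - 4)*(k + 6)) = 1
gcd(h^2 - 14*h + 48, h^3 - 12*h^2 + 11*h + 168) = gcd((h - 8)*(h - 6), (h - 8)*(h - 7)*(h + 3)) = h - 8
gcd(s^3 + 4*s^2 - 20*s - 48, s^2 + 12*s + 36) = s + 6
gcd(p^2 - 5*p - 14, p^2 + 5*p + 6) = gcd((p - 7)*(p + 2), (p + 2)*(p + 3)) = p + 2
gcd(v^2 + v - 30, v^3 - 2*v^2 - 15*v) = v - 5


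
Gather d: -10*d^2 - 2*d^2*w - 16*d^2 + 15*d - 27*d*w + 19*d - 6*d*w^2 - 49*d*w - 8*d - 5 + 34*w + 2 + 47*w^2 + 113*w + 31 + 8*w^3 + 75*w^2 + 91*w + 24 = d^2*(-2*w - 26) + d*(-6*w^2 - 76*w + 26) + 8*w^3 + 122*w^2 + 238*w + 52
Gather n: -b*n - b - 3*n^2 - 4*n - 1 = -b - 3*n^2 + n*(-b - 4) - 1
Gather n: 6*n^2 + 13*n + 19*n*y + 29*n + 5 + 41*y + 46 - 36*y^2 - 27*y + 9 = 6*n^2 + n*(19*y + 42) - 36*y^2 + 14*y + 60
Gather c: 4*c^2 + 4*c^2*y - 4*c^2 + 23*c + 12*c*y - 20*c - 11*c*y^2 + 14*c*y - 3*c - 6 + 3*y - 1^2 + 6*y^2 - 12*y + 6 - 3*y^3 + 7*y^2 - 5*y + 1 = 4*c^2*y + c*(-11*y^2 + 26*y) - 3*y^3 + 13*y^2 - 14*y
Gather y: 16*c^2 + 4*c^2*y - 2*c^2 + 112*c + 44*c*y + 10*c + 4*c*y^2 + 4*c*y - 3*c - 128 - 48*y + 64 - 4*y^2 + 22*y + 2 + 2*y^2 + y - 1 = 14*c^2 + 119*c + y^2*(4*c - 2) + y*(4*c^2 + 48*c - 25) - 63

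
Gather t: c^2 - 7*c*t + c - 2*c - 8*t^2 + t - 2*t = c^2 - c - 8*t^2 + t*(-7*c - 1)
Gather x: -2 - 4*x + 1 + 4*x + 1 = 0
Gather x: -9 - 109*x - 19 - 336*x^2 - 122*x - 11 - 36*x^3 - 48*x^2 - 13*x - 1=-36*x^3 - 384*x^2 - 244*x - 40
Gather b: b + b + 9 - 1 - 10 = 2*b - 2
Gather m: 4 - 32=-28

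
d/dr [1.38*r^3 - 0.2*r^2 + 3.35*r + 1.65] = 4.14*r^2 - 0.4*r + 3.35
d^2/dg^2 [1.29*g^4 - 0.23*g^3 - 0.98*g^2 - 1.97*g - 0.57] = 15.48*g^2 - 1.38*g - 1.96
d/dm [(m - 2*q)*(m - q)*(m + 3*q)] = 3*m^2 - 7*q^2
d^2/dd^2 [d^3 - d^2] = 6*d - 2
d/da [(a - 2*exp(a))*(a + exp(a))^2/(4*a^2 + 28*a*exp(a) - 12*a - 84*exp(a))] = (a + exp(a))*(-(a - 2*exp(a))*(a + exp(a))*(7*a*exp(a) + 2*a - 14*exp(a) - 3) + ((1 - 2*exp(a))*(a + exp(a)) + 2*(a - 2*exp(a))*(exp(a) + 1))*(a^2 + 7*a*exp(a) - 3*a - 21*exp(a)))/(4*(a^2 + 7*a*exp(a) - 3*a - 21*exp(a))^2)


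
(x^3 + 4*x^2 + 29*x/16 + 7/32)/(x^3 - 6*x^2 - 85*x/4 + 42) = (16*x^2 + 8*x + 1)/(8*(2*x^2 - 19*x + 24))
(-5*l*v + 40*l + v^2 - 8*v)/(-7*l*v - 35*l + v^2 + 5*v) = (5*l*v - 40*l - v^2 + 8*v)/(7*l*v + 35*l - v^2 - 5*v)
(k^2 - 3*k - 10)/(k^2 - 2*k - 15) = (k + 2)/(k + 3)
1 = 1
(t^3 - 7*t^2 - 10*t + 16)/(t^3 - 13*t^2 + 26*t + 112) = (t - 1)/(t - 7)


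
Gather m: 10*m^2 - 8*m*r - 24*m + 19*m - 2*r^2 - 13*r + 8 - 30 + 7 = 10*m^2 + m*(-8*r - 5) - 2*r^2 - 13*r - 15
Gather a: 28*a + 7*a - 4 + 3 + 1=35*a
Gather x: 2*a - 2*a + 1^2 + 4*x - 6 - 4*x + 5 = 0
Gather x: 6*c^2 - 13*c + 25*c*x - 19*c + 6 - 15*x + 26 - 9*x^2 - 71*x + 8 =6*c^2 - 32*c - 9*x^2 + x*(25*c - 86) + 40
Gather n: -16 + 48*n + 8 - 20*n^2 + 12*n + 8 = -20*n^2 + 60*n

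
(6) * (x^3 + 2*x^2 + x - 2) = 6*x^3 + 12*x^2 + 6*x - 12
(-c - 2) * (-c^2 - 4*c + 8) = c^3 + 6*c^2 - 16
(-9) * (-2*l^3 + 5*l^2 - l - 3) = 18*l^3 - 45*l^2 + 9*l + 27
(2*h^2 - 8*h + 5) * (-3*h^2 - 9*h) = -6*h^4 + 6*h^3 + 57*h^2 - 45*h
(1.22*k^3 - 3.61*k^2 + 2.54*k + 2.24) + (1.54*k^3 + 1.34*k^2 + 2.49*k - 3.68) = 2.76*k^3 - 2.27*k^2 + 5.03*k - 1.44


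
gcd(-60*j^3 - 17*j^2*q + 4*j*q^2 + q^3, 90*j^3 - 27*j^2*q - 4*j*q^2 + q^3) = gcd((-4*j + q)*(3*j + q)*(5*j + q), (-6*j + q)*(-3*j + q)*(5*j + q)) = 5*j + q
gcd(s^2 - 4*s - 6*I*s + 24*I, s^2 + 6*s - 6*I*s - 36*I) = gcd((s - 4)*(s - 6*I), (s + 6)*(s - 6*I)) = s - 6*I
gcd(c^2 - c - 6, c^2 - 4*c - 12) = c + 2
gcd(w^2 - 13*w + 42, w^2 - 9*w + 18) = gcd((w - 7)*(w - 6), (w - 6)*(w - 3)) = w - 6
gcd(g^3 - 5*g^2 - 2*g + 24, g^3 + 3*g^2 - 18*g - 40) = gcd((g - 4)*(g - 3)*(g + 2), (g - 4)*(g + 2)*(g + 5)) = g^2 - 2*g - 8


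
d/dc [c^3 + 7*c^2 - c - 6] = 3*c^2 + 14*c - 1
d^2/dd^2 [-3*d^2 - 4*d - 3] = -6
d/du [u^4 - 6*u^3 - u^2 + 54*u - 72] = 4*u^3 - 18*u^2 - 2*u + 54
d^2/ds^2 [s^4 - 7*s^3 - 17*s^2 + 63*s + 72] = 12*s^2 - 42*s - 34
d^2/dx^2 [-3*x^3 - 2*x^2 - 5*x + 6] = -18*x - 4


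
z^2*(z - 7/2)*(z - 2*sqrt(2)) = z^4 - 7*z^3/2 - 2*sqrt(2)*z^3 + 7*sqrt(2)*z^2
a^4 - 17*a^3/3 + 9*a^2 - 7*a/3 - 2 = (a - 3)*(a - 2)*(a - 1)*(a + 1/3)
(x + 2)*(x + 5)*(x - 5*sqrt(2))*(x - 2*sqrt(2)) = x^4 - 7*sqrt(2)*x^3 + 7*x^3 - 49*sqrt(2)*x^2 + 30*x^2 - 70*sqrt(2)*x + 140*x + 200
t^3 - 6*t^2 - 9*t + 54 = (t - 6)*(t - 3)*(t + 3)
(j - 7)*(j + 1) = j^2 - 6*j - 7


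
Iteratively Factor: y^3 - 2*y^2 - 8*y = (y)*(y^2 - 2*y - 8) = y*(y - 4)*(y + 2)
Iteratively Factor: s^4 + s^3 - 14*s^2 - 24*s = (s + 3)*(s^3 - 2*s^2 - 8*s) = (s + 2)*(s + 3)*(s^2 - 4*s) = s*(s + 2)*(s + 3)*(s - 4)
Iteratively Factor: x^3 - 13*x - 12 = (x + 3)*(x^2 - 3*x - 4) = (x + 1)*(x + 3)*(x - 4)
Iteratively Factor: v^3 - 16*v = (v)*(v^2 - 16) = v*(v - 4)*(v + 4)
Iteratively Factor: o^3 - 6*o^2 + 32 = (o - 4)*(o^2 - 2*o - 8) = (o - 4)*(o + 2)*(o - 4)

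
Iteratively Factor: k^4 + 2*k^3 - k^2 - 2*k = (k + 1)*(k^3 + k^2 - 2*k) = k*(k + 1)*(k^2 + k - 2) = k*(k + 1)*(k + 2)*(k - 1)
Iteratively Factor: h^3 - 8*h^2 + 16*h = (h - 4)*(h^2 - 4*h) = (h - 4)^2*(h)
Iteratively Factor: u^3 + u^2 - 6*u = (u)*(u^2 + u - 6) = u*(u + 3)*(u - 2)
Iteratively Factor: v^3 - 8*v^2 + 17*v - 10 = (v - 2)*(v^2 - 6*v + 5) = (v - 2)*(v - 1)*(v - 5)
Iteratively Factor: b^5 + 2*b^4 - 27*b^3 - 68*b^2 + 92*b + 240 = (b - 5)*(b^4 + 7*b^3 + 8*b^2 - 28*b - 48) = (b - 5)*(b - 2)*(b^3 + 9*b^2 + 26*b + 24) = (b - 5)*(b - 2)*(b + 3)*(b^2 + 6*b + 8) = (b - 5)*(b - 2)*(b + 3)*(b + 4)*(b + 2)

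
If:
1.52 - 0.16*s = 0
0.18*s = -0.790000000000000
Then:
No Solution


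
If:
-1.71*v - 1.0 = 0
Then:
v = -0.58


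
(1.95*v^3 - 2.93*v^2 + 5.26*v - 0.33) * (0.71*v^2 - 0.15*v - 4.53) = 1.3845*v^5 - 2.3728*v^4 - 4.6594*v^3 + 12.2496*v^2 - 23.7783*v + 1.4949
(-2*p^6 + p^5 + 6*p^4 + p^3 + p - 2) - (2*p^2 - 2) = -2*p^6 + p^5 + 6*p^4 + p^3 - 2*p^2 + p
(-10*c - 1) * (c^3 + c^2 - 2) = -10*c^4 - 11*c^3 - c^2 + 20*c + 2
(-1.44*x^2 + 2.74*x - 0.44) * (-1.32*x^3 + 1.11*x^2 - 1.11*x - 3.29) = 1.9008*x^5 - 5.2152*x^4 + 5.2206*x^3 + 1.2078*x^2 - 8.5262*x + 1.4476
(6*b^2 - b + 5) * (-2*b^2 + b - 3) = -12*b^4 + 8*b^3 - 29*b^2 + 8*b - 15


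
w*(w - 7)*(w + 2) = w^3 - 5*w^2 - 14*w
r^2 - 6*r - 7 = (r - 7)*(r + 1)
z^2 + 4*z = z*(z + 4)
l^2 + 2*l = l*(l + 2)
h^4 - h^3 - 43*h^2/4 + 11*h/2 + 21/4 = (h - 7/2)*(h - 1)*(h + 1/2)*(h + 3)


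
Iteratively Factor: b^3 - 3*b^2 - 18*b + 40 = (b - 5)*(b^2 + 2*b - 8) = (b - 5)*(b - 2)*(b + 4)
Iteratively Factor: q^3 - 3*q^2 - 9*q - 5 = (q - 5)*(q^2 + 2*q + 1) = (q - 5)*(q + 1)*(q + 1)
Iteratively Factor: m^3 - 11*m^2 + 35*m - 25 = (m - 5)*(m^2 - 6*m + 5) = (m - 5)*(m - 1)*(m - 5)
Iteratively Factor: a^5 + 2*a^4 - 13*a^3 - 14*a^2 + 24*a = (a + 2)*(a^4 - 13*a^2 + 12*a) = (a - 1)*(a + 2)*(a^3 + a^2 - 12*a) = (a - 1)*(a + 2)*(a + 4)*(a^2 - 3*a) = (a - 3)*(a - 1)*(a + 2)*(a + 4)*(a)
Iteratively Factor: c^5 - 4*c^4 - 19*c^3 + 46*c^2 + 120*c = (c + 2)*(c^4 - 6*c^3 - 7*c^2 + 60*c) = (c + 2)*(c + 3)*(c^3 - 9*c^2 + 20*c) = c*(c + 2)*(c + 3)*(c^2 - 9*c + 20) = c*(c - 5)*(c + 2)*(c + 3)*(c - 4)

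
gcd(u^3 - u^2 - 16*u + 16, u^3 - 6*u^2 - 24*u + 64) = u + 4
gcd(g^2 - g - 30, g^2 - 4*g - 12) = g - 6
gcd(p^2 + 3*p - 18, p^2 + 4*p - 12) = p + 6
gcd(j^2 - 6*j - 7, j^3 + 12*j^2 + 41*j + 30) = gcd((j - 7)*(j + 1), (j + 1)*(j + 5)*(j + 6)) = j + 1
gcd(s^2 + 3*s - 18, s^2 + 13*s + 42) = s + 6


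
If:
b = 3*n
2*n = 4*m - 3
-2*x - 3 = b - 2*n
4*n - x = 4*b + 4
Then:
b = -1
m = 7/12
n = -1/3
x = -4/3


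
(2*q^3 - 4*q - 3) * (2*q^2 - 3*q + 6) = 4*q^5 - 6*q^4 + 4*q^3 + 6*q^2 - 15*q - 18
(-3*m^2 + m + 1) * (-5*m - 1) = 15*m^3 - 2*m^2 - 6*m - 1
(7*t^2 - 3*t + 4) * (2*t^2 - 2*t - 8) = 14*t^4 - 20*t^3 - 42*t^2 + 16*t - 32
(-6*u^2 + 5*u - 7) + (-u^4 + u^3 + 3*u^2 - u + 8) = -u^4 + u^3 - 3*u^2 + 4*u + 1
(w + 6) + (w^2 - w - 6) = w^2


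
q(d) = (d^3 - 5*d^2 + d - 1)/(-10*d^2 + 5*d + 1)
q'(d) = (20*d - 5)*(d^3 - 5*d^2 + d - 1)/(-10*d^2 + 5*d + 1)^2 + (3*d^2 - 10*d + 1)/(-10*d^2 + 5*d + 1) = 2*(-5*d^4 + 5*d^3 - 6*d^2 - 15*d + 3)/(100*d^4 - 100*d^3 + 5*d^2 + 10*d + 1)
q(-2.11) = 0.64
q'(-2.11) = -0.09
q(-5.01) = 0.94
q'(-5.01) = -0.10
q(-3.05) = 0.74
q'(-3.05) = -0.10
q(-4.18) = 0.85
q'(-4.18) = -0.10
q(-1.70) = 0.61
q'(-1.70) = -0.08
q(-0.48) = 0.74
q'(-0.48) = 1.17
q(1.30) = 0.63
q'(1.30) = -0.68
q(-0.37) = 0.95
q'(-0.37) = 3.00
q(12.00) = -0.74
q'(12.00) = -0.10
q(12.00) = -0.74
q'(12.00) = -0.10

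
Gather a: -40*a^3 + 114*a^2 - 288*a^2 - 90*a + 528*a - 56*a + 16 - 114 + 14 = -40*a^3 - 174*a^2 + 382*a - 84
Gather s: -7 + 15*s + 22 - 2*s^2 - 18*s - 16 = -2*s^2 - 3*s - 1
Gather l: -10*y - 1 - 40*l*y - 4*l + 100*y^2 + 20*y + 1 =l*(-40*y - 4) + 100*y^2 + 10*y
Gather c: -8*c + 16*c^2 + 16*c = 16*c^2 + 8*c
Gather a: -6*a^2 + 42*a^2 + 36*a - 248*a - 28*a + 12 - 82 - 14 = 36*a^2 - 240*a - 84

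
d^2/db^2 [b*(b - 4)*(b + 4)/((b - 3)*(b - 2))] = 6*(b^3 - 30*b^2 + 132*b - 160)/(b^6 - 15*b^5 + 93*b^4 - 305*b^3 + 558*b^2 - 540*b + 216)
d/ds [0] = 0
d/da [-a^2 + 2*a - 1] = 2 - 2*a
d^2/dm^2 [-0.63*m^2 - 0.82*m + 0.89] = -1.26000000000000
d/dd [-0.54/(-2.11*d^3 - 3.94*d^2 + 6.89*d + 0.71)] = (-3.4182*d^2 - 4.2552*d + 3.7206)/(2.11*d^3 + 3.94*d^2 - 6.89*d - 0.71)^2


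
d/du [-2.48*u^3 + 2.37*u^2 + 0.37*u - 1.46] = -7.44*u^2 + 4.74*u + 0.37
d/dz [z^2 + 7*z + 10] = 2*z + 7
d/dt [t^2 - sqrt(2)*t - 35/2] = 2*t - sqrt(2)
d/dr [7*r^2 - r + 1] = 14*r - 1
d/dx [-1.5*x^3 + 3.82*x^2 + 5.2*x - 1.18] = -4.5*x^2 + 7.64*x + 5.2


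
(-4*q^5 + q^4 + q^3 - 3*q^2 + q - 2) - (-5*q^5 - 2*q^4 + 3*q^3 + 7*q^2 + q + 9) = q^5 + 3*q^4 - 2*q^3 - 10*q^2 - 11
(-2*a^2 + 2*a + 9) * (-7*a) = 14*a^3 - 14*a^2 - 63*a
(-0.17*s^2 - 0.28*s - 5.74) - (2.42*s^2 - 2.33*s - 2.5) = -2.59*s^2 + 2.05*s - 3.24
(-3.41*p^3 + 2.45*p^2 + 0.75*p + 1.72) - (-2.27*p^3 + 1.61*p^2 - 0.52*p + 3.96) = -1.14*p^3 + 0.84*p^2 + 1.27*p - 2.24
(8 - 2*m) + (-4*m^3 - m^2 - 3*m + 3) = -4*m^3 - m^2 - 5*m + 11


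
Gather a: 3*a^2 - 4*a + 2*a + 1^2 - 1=3*a^2 - 2*a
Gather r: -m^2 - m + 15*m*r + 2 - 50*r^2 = -m^2 + 15*m*r - m - 50*r^2 + 2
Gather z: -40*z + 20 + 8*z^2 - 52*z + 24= 8*z^2 - 92*z + 44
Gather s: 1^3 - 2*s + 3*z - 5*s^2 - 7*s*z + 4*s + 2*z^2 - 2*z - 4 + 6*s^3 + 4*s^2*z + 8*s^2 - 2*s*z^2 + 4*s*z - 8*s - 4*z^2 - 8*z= 6*s^3 + s^2*(4*z + 3) + s*(-2*z^2 - 3*z - 6) - 2*z^2 - 7*z - 3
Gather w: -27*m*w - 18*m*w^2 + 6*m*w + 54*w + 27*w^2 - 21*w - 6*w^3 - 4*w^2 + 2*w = -6*w^3 + w^2*(23 - 18*m) + w*(35 - 21*m)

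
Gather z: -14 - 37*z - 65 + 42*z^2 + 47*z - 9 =42*z^2 + 10*z - 88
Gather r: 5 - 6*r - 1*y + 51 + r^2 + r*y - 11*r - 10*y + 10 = r^2 + r*(y - 17) - 11*y + 66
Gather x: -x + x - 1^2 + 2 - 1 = 0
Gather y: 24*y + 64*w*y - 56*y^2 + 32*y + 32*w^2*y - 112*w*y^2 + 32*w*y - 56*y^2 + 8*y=y^2*(-112*w - 112) + y*(32*w^2 + 96*w + 64)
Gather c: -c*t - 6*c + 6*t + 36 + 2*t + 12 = c*(-t - 6) + 8*t + 48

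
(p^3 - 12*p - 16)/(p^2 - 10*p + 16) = (p^3 - 12*p - 16)/(p^2 - 10*p + 16)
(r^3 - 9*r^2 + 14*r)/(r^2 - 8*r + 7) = r*(r - 2)/(r - 1)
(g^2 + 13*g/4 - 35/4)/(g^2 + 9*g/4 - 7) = (g + 5)/(g + 4)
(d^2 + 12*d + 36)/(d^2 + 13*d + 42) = (d + 6)/(d + 7)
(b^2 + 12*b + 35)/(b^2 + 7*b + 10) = (b + 7)/(b + 2)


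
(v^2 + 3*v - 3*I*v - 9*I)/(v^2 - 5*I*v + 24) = (v^2 + 3*v*(1 - I) - 9*I)/(v^2 - 5*I*v + 24)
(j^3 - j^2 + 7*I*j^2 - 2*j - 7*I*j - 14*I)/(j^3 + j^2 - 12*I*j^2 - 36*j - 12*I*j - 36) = (j^2 + j*(-2 + 7*I) - 14*I)/(j^2 - 12*I*j - 36)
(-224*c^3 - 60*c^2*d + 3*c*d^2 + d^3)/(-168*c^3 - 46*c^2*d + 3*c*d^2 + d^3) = (56*c^2 + c*d - d^2)/(42*c^2 + c*d - d^2)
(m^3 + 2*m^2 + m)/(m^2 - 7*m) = (m^2 + 2*m + 1)/(m - 7)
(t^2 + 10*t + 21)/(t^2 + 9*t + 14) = (t + 3)/(t + 2)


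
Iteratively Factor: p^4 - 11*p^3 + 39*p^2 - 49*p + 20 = (p - 1)*(p^3 - 10*p^2 + 29*p - 20) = (p - 4)*(p - 1)*(p^2 - 6*p + 5) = (p - 5)*(p - 4)*(p - 1)*(p - 1)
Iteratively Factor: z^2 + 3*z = (z)*(z + 3)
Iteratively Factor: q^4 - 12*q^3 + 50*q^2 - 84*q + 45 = (q - 5)*(q^3 - 7*q^2 + 15*q - 9) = (q - 5)*(q - 3)*(q^2 - 4*q + 3) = (q - 5)*(q - 3)*(q - 1)*(q - 3)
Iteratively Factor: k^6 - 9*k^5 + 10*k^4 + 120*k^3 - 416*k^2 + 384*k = (k)*(k^5 - 9*k^4 + 10*k^3 + 120*k^2 - 416*k + 384) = k*(k - 4)*(k^4 - 5*k^3 - 10*k^2 + 80*k - 96) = k*(k - 4)^2*(k^3 - k^2 - 14*k + 24) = k*(k - 4)^2*(k + 4)*(k^2 - 5*k + 6) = k*(k - 4)^2*(k - 2)*(k + 4)*(k - 3)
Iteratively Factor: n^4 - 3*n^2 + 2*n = (n - 1)*(n^3 + n^2 - 2*n) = (n - 1)^2*(n^2 + 2*n) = (n - 1)^2*(n + 2)*(n)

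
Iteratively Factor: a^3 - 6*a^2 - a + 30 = (a + 2)*(a^2 - 8*a + 15) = (a - 5)*(a + 2)*(a - 3)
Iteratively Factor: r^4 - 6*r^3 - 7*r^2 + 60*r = (r)*(r^3 - 6*r^2 - 7*r + 60) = r*(r - 4)*(r^2 - 2*r - 15) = r*(r - 5)*(r - 4)*(r + 3)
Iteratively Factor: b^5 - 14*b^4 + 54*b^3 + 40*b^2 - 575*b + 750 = (b - 5)*(b^4 - 9*b^3 + 9*b^2 + 85*b - 150) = (b - 5)^2*(b^3 - 4*b^2 - 11*b + 30) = (b - 5)^3*(b^2 + b - 6) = (b - 5)^3*(b - 2)*(b + 3)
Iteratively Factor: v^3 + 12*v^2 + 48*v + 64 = (v + 4)*(v^2 + 8*v + 16) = (v + 4)^2*(v + 4)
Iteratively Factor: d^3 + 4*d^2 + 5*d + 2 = (d + 2)*(d^2 + 2*d + 1) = (d + 1)*(d + 2)*(d + 1)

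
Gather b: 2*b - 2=2*b - 2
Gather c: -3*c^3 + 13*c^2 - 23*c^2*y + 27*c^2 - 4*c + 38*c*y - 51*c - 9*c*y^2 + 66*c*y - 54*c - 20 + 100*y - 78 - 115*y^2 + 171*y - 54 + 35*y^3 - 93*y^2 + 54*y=-3*c^3 + c^2*(40 - 23*y) + c*(-9*y^2 + 104*y - 109) + 35*y^3 - 208*y^2 + 325*y - 152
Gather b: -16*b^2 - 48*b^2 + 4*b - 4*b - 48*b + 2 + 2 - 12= -64*b^2 - 48*b - 8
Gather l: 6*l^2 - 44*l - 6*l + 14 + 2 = 6*l^2 - 50*l + 16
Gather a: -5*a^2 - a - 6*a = -5*a^2 - 7*a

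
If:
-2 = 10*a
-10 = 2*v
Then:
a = -1/5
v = -5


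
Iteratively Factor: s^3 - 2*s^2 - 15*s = (s - 5)*(s^2 + 3*s) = (s - 5)*(s + 3)*(s)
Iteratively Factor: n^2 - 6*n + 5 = (n - 1)*(n - 5)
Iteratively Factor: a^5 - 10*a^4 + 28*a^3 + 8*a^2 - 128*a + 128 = (a - 4)*(a^4 - 6*a^3 + 4*a^2 + 24*a - 32) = (a - 4)*(a - 2)*(a^3 - 4*a^2 - 4*a + 16) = (a - 4)^2*(a - 2)*(a^2 - 4) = (a - 4)^2*(a - 2)*(a + 2)*(a - 2)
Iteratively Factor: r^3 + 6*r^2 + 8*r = (r + 2)*(r^2 + 4*r) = r*(r + 2)*(r + 4)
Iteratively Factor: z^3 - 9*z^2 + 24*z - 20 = (z - 2)*(z^2 - 7*z + 10) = (z - 2)^2*(z - 5)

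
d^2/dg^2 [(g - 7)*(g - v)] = 2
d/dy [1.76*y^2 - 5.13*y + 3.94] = 3.52*y - 5.13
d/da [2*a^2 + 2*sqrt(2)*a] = 4*a + 2*sqrt(2)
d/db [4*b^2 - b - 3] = 8*b - 1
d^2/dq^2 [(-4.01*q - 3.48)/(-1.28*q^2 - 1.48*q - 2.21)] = ((2.56*q + 1.48)*(4.01*q + 3.48)*(5.12*q + 2.96) - (30.7968*q + 20.7784)*(1.28*q^2 + 1.48*q + 2.21))/(1.28*q^2 + 1.48*q + 2.21)^3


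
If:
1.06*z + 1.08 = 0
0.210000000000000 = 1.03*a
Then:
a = 0.20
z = -1.02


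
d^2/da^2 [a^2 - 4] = 2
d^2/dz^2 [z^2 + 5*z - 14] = 2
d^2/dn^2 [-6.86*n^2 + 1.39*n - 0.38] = -13.7200000000000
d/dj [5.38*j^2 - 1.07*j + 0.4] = 10.76*j - 1.07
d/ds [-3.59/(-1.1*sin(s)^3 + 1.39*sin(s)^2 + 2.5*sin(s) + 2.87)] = (-11.847*sin(s)^2 + 9.9802*sin(s) + 8.975)*cos(s)/(-1.1*sin(s)^3 + 1.39*sin(s)^2 + 2.5*sin(s) + 2.87)^2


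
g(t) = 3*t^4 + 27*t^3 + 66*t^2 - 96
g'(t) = 12*t^3 + 81*t^2 + 132*t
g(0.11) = -95.17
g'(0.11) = 15.52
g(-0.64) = -75.54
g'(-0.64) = -54.45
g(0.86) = -28.37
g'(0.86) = 181.06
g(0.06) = -95.76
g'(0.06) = 8.21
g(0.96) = -8.74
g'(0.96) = 211.99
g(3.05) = 1543.64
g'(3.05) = 1496.57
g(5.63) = 9828.32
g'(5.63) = 5452.05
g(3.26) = 1879.70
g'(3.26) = 1706.91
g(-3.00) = 12.00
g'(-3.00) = 9.00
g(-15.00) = 75504.00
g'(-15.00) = -24255.00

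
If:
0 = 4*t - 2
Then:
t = 1/2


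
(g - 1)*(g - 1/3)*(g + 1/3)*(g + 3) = g^4 + 2*g^3 - 28*g^2/9 - 2*g/9 + 1/3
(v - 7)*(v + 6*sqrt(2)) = v^2 - 7*v + 6*sqrt(2)*v - 42*sqrt(2)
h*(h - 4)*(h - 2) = h^3 - 6*h^2 + 8*h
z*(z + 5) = z^2 + 5*z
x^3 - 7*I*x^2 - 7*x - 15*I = (x - 5*I)*(x - 3*I)*(x + I)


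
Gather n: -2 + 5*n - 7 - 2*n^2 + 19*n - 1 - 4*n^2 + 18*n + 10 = -6*n^2 + 42*n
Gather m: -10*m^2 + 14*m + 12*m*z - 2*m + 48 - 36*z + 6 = -10*m^2 + m*(12*z + 12) - 36*z + 54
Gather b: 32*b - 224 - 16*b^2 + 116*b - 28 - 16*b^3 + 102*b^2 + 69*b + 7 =-16*b^3 + 86*b^2 + 217*b - 245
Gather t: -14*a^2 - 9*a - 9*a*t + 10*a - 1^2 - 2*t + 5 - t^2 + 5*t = -14*a^2 + a - t^2 + t*(3 - 9*a) + 4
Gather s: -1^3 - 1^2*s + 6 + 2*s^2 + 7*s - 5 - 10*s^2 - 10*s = -8*s^2 - 4*s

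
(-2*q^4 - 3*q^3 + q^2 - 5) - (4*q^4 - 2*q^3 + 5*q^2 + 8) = -6*q^4 - q^3 - 4*q^2 - 13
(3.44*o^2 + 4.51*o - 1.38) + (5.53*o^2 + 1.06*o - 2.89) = 8.97*o^2 + 5.57*o - 4.27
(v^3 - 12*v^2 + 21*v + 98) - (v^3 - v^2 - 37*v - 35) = -11*v^2 + 58*v + 133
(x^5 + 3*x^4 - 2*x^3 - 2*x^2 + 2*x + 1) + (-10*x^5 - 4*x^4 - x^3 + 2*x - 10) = -9*x^5 - x^4 - 3*x^3 - 2*x^2 + 4*x - 9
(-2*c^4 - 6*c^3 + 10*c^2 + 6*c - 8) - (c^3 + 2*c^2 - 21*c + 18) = -2*c^4 - 7*c^3 + 8*c^2 + 27*c - 26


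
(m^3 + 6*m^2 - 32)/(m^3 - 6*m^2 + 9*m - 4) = (m^3 + 6*m^2 - 32)/(m^3 - 6*m^2 + 9*m - 4)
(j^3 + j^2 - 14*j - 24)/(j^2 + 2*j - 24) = (j^2 + 5*j + 6)/(j + 6)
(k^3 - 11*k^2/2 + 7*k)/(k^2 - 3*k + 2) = k*(2*k - 7)/(2*(k - 1))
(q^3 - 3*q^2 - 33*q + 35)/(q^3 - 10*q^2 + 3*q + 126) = (q^2 + 4*q - 5)/(q^2 - 3*q - 18)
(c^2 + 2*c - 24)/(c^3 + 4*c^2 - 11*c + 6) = (c - 4)/(c^2 - 2*c + 1)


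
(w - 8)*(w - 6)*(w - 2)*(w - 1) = w^4 - 17*w^3 + 92*w^2 - 172*w + 96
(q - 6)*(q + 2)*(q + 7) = q^3 + 3*q^2 - 40*q - 84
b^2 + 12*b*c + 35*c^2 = (b + 5*c)*(b + 7*c)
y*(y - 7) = y^2 - 7*y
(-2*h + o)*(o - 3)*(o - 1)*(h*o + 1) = -2*h^2*o^3 + 8*h^2*o^2 - 6*h^2*o + h*o^4 - 4*h*o^3 + h*o^2 + 8*h*o - 6*h + o^3 - 4*o^2 + 3*o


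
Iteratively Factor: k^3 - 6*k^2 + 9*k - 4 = (k - 4)*(k^2 - 2*k + 1) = (k - 4)*(k - 1)*(k - 1)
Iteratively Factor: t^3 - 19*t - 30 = (t + 3)*(t^2 - 3*t - 10) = (t + 2)*(t + 3)*(t - 5)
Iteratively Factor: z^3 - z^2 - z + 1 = (z + 1)*(z^2 - 2*z + 1) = (z - 1)*(z + 1)*(z - 1)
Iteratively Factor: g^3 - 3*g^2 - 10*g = (g - 5)*(g^2 + 2*g) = g*(g - 5)*(g + 2)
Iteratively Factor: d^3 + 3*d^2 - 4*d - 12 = (d + 2)*(d^2 + d - 6) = (d - 2)*(d + 2)*(d + 3)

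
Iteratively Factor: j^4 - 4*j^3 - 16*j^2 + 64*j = (j + 4)*(j^3 - 8*j^2 + 16*j) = (j - 4)*(j + 4)*(j^2 - 4*j) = j*(j - 4)*(j + 4)*(j - 4)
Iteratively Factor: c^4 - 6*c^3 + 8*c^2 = (c - 4)*(c^3 - 2*c^2) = c*(c - 4)*(c^2 - 2*c) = c*(c - 4)*(c - 2)*(c)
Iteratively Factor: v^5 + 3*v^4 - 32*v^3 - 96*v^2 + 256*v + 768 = (v + 4)*(v^4 - v^3 - 28*v^2 + 16*v + 192) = (v + 3)*(v + 4)*(v^3 - 4*v^2 - 16*v + 64) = (v - 4)*(v + 3)*(v + 4)*(v^2 - 16) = (v - 4)*(v + 3)*(v + 4)^2*(v - 4)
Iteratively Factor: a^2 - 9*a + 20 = (a - 5)*(a - 4)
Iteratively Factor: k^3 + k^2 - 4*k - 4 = (k - 2)*(k^2 + 3*k + 2) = (k - 2)*(k + 2)*(k + 1)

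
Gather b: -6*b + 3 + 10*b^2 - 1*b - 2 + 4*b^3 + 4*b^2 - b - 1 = 4*b^3 + 14*b^2 - 8*b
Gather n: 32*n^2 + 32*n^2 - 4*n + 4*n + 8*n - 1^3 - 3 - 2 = 64*n^2 + 8*n - 6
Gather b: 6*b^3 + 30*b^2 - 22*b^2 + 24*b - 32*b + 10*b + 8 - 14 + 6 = 6*b^3 + 8*b^2 + 2*b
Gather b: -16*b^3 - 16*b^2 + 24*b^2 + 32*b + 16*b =-16*b^3 + 8*b^2 + 48*b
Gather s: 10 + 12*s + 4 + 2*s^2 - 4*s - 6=2*s^2 + 8*s + 8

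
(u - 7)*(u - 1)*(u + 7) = u^3 - u^2 - 49*u + 49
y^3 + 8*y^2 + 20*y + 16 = (y + 2)^2*(y + 4)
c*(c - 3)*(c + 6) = c^3 + 3*c^2 - 18*c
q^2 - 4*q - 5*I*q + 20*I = (q - 4)*(q - 5*I)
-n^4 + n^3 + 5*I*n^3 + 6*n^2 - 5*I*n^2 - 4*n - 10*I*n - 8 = (n - 2)*(n - 4*I)*(I*n + 1)*(I*n + I)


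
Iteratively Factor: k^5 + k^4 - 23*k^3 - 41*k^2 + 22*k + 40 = (k + 2)*(k^4 - k^3 - 21*k^2 + k + 20) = (k + 1)*(k + 2)*(k^3 - 2*k^2 - 19*k + 20) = (k - 5)*(k + 1)*(k + 2)*(k^2 + 3*k - 4) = (k - 5)*(k - 1)*(k + 1)*(k + 2)*(k + 4)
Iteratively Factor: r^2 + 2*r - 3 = (r + 3)*(r - 1)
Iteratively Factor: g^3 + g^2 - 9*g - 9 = (g + 1)*(g^2 - 9) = (g - 3)*(g + 1)*(g + 3)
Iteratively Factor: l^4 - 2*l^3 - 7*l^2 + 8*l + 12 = (l + 1)*(l^3 - 3*l^2 - 4*l + 12) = (l - 2)*(l + 1)*(l^2 - l - 6) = (l - 3)*(l - 2)*(l + 1)*(l + 2)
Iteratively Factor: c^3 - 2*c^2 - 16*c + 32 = (c - 4)*(c^2 + 2*c - 8) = (c - 4)*(c + 4)*(c - 2)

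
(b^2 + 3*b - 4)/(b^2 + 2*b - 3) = (b + 4)/(b + 3)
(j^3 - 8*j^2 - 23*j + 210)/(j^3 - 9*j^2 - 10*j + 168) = (j + 5)/(j + 4)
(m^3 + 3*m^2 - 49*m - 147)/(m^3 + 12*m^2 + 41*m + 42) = (m - 7)/(m + 2)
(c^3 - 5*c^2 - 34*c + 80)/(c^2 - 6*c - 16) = (c^2 + 3*c - 10)/(c + 2)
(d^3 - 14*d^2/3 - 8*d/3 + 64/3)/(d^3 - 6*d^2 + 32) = (d - 8/3)/(d - 4)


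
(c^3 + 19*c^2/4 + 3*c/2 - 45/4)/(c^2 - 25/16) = 4*(c^2 + 6*c + 9)/(4*c + 5)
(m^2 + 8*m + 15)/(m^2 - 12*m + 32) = (m^2 + 8*m + 15)/(m^2 - 12*m + 32)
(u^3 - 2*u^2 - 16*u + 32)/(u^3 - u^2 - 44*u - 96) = (u^2 - 6*u + 8)/(u^2 - 5*u - 24)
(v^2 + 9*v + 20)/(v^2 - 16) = (v + 5)/(v - 4)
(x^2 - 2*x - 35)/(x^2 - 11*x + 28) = (x + 5)/(x - 4)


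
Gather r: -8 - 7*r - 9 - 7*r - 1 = -14*r - 18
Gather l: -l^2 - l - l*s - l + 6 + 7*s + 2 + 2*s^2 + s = -l^2 + l*(-s - 2) + 2*s^2 + 8*s + 8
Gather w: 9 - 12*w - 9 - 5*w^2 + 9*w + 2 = -5*w^2 - 3*w + 2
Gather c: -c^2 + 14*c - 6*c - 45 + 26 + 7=-c^2 + 8*c - 12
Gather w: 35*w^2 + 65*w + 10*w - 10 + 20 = 35*w^2 + 75*w + 10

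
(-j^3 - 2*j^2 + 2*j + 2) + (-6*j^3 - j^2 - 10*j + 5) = -7*j^3 - 3*j^2 - 8*j + 7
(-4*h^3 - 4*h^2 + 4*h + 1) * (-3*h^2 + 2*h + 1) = 12*h^5 + 4*h^4 - 24*h^3 + h^2 + 6*h + 1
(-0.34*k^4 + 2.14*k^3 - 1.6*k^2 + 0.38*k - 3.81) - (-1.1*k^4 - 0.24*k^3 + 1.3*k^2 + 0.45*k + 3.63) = 0.76*k^4 + 2.38*k^3 - 2.9*k^2 - 0.07*k - 7.44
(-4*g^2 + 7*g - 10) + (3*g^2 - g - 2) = -g^2 + 6*g - 12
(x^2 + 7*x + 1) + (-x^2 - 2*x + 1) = 5*x + 2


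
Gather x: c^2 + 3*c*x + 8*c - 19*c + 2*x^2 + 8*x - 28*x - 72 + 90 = c^2 - 11*c + 2*x^2 + x*(3*c - 20) + 18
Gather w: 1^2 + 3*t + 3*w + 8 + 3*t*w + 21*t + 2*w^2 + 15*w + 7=24*t + 2*w^2 + w*(3*t + 18) + 16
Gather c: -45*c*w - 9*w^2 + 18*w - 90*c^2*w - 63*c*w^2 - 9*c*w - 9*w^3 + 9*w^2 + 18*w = -90*c^2*w + c*(-63*w^2 - 54*w) - 9*w^3 + 36*w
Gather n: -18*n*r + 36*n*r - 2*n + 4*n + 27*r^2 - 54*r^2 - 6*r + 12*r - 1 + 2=n*(18*r + 2) - 27*r^2 + 6*r + 1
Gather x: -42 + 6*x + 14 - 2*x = 4*x - 28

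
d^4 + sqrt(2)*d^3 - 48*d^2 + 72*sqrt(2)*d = d*(d - 3*sqrt(2))*(d - 2*sqrt(2))*(d + 6*sqrt(2))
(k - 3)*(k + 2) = k^2 - k - 6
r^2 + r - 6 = (r - 2)*(r + 3)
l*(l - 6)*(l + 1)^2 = l^4 - 4*l^3 - 11*l^2 - 6*l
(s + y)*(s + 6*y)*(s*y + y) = s^3*y + 7*s^2*y^2 + s^2*y + 6*s*y^3 + 7*s*y^2 + 6*y^3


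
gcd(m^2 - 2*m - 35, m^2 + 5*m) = m + 5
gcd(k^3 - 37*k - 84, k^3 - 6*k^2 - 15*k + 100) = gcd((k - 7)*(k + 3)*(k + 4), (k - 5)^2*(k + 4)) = k + 4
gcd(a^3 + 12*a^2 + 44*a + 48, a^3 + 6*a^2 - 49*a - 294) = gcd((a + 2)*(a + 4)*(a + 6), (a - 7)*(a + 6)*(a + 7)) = a + 6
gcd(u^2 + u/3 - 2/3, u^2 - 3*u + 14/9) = u - 2/3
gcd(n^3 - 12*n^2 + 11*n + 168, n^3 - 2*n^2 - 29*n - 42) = n^2 - 4*n - 21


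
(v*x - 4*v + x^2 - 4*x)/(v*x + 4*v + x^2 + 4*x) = (x - 4)/(x + 4)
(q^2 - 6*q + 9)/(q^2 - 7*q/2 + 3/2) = 2*(q - 3)/(2*q - 1)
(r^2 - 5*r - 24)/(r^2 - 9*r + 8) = (r + 3)/(r - 1)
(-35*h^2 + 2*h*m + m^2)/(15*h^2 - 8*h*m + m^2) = (-7*h - m)/(3*h - m)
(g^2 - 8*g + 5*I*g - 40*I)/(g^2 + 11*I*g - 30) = (g - 8)/(g + 6*I)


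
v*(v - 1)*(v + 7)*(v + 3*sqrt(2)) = v^4 + 3*sqrt(2)*v^3 + 6*v^3 - 7*v^2 + 18*sqrt(2)*v^2 - 21*sqrt(2)*v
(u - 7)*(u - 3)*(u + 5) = u^3 - 5*u^2 - 29*u + 105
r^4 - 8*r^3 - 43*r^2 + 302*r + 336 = (r - 8)*(r - 7)*(r + 1)*(r + 6)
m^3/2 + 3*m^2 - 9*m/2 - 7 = (m/2 + 1/2)*(m - 2)*(m + 7)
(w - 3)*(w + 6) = w^2 + 3*w - 18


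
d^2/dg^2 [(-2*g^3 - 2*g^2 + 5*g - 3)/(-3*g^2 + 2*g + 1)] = 2*(-19*g^3 + 111*g^2 - 93*g + 33)/(27*g^6 - 54*g^5 + 9*g^4 + 28*g^3 - 3*g^2 - 6*g - 1)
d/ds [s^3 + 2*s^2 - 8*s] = 3*s^2 + 4*s - 8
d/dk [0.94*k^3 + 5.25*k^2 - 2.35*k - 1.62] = 2.82*k^2 + 10.5*k - 2.35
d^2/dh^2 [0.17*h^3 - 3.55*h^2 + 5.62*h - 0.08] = 1.02*h - 7.1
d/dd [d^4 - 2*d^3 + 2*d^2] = 2*d*(2*d^2 - 3*d + 2)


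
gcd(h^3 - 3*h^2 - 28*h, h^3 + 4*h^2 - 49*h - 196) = h^2 - 3*h - 28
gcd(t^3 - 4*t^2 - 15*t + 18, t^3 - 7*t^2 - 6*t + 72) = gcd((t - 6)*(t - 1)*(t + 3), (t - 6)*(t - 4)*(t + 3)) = t^2 - 3*t - 18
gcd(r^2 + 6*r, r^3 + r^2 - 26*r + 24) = r + 6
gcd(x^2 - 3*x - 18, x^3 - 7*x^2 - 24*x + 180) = x - 6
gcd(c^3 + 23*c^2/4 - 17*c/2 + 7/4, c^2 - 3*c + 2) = c - 1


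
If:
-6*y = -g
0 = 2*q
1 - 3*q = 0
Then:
No Solution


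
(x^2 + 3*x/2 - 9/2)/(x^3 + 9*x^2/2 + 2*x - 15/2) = (2*x - 3)/(2*x^2 + 3*x - 5)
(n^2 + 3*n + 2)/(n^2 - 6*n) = (n^2 + 3*n + 2)/(n*(n - 6))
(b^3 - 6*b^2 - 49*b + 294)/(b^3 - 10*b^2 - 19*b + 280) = (b^2 + b - 42)/(b^2 - 3*b - 40)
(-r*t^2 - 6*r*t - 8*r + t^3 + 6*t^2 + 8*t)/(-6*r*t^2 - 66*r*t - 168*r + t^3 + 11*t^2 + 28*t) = (r*t + 2*r - t^2 - 2*t)/(6*r*t + 42*r - t^2 - 7*t)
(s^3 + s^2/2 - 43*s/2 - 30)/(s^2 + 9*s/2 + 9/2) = (s^2 - s - 20)/(s + 3)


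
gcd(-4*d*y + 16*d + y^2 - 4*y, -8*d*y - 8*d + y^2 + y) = 1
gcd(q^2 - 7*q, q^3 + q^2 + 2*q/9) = q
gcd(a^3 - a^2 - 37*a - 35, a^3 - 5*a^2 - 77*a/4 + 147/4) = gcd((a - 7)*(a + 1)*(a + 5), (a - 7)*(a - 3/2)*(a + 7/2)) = a - 7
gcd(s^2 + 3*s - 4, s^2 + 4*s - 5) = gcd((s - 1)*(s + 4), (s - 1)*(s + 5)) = s - 1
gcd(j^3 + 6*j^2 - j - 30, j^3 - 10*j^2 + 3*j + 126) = j + 3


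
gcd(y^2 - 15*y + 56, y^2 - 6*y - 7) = y - 7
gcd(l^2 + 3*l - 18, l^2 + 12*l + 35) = 1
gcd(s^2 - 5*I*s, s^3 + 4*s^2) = s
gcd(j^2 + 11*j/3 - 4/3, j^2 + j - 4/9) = j - 1/3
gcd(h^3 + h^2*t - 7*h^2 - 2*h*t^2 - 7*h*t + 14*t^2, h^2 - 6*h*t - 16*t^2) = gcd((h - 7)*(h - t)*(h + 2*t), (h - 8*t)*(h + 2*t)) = h + 2*t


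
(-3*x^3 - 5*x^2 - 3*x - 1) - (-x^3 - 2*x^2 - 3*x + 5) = -2*x^3 - 3*x^2 - 6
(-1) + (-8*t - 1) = -8*t - 2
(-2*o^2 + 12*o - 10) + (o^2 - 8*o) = -o^2 + 4*o - 10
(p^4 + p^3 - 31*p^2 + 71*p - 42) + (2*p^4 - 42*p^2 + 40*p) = 3*p^4 + p^3 - 73*p^2 + 111*p - 42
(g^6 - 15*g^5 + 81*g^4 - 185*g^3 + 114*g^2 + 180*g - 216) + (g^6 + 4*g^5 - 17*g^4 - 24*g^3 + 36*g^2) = 2*g^6 - 11*g^5 + 64*g^4 - 209*g^3 + 150*g^2 + 180*g - 216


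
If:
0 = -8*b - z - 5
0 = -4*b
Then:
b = 0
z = -5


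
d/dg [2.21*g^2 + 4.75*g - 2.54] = 4.42*g + 4.75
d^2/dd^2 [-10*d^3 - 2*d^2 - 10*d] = -60*d - 4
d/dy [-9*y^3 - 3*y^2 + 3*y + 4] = -27*y^2 - 6*y + 3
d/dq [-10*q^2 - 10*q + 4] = -20*q - 10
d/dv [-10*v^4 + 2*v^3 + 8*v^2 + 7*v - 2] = -40*v^3 + 6*v^2 + 16*v + 7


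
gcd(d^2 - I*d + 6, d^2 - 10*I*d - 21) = d - 3*I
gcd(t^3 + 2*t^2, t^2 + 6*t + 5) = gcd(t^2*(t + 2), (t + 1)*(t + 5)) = 1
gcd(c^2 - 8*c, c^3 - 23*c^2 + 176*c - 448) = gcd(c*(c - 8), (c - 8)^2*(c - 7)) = c - 8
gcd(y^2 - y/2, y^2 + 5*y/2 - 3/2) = y - 1/2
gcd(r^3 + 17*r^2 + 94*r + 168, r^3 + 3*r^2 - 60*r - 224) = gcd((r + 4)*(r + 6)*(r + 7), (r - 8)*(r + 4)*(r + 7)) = r^2 + 11*r + 28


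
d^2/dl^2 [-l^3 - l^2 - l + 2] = -6*l - 2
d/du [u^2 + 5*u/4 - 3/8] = 2*u + 5/4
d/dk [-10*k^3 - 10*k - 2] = -30*k^2 - 10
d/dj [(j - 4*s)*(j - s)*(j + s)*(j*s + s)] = s*(4*j^3 - 12*j^2*s + 3*j^2 - 2*j*s^2 - 8*j*s + 4*s^3 - s^2)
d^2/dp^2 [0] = 0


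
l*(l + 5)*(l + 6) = l^3 + 11*l^2 + 30*l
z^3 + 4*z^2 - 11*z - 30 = (z - 3)*(z + 2)*(z + 5)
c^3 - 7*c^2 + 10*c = c*(c - 5)*(c - 2)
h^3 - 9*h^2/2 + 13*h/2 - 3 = (h - 2)*(h - 3/2)*(h - 1)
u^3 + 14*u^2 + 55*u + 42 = (u + 1)*(u + 6)*(u + 7)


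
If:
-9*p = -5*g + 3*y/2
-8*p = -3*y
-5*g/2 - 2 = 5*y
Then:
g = -156/595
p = -12/119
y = -32/119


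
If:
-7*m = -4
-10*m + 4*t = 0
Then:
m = 4/7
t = 10/7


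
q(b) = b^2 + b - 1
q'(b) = 2*b + 1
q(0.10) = -0.89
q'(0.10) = 1.20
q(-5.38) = 22.56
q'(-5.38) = -9.76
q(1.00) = 1.00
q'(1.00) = 3.00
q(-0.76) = -1.18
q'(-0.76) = -0.52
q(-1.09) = -0.90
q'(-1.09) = -1.18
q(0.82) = 0.49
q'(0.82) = 2.64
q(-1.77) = 0.36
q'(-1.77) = -2.54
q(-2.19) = 1.61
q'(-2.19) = -3.38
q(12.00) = 155.00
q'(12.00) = 25.00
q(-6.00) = 29.00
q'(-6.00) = -11.00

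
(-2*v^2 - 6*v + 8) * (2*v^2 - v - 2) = -4*v^4 - 10*v^3 + 26*v^2 + 4*v - 16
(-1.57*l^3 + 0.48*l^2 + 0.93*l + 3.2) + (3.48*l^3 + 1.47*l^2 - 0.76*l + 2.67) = 1.91*l^3 + 1.95*l^2 + 0.17*l + 5.87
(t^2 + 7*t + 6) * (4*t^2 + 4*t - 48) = 4*t^4 + 32*t^3 + 4*t^2 - 312*t - 288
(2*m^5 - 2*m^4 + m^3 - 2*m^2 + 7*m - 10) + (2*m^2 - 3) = 2*m^5 - 2*m^4 + m^3 + 7*m - 13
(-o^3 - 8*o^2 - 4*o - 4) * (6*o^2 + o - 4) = -6*o^5 - 49*o^4 - 28*o^3 + 4*o^2 + 12*o + 16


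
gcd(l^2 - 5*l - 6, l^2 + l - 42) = l - 6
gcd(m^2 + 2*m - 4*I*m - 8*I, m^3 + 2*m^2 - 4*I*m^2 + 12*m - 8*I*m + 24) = m + 2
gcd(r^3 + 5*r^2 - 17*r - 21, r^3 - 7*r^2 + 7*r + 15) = r^2 - 2*r - 3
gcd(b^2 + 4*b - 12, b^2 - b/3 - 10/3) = b - 2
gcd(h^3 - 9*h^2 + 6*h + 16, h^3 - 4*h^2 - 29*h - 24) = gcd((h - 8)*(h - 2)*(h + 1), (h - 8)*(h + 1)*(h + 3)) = h^2 - 7*h - 8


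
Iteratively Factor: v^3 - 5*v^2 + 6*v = (v - 3)*(v^2 - 2*v) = v*(v - 3)*(v - 2)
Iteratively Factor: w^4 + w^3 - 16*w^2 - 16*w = (w + 4)*(w^3 - 3*w^2 - 4*w) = (w - 4)*(w + 4)*(w^2 + w) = (w - 4)*(w + 1)*(w + 4)*(w)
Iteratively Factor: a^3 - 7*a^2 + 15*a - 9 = (a - 1)*(a^2 - 6*a + 9) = (a - 3)*(a - 1)*(a - 3)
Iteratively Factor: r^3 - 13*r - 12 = (r - 4)*(r^2 + 4*r + 3) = (r - 4)*(r + 3)*(r + 1)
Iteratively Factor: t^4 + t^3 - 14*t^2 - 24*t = (t - 4)*(t^3 + 5*t^2 + 6*t) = t*(t - 4)*(t^2 + 5*t + 6) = t*(t - 4)*(t + 2)*(t + 3)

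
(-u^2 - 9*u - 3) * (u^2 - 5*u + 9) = -u^4 - 4*u^3 + 33*u^2 - 66*u - 27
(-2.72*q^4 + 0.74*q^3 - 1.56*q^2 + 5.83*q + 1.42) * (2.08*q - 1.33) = -5.6576*q^5 + 5.1568*q^4 - 4.229*q^3 + 14.2012*q^2 - 4.8003*q - 1.8886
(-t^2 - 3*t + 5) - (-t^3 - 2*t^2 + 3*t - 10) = t^3 + t^2 - 6*t + 15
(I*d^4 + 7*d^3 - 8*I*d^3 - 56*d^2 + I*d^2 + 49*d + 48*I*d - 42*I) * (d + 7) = I*d^5 + 7*d^4 - I*d^4 - 7*d^3 - 55*I*d^3 - 343*d^2 + 55*I*d^2 + 343*d + 294*I*d - 294*I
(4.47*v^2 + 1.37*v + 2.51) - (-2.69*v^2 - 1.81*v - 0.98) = 7.16*v^2 + 3.18*v + 3.49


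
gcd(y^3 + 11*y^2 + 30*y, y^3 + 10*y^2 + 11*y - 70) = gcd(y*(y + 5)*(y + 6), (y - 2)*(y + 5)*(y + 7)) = y + 5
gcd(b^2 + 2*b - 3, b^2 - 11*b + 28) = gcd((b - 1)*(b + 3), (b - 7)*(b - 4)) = 1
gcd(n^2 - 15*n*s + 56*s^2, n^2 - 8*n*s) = -n + 8*s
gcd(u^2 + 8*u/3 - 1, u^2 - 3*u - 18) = u + 3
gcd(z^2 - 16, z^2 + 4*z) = z + 4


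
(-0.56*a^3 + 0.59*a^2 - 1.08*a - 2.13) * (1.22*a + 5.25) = -0.6832*a^4 - 2.2202*a^3 + 1.7799*a^2 - 8.2686*a - 11.1825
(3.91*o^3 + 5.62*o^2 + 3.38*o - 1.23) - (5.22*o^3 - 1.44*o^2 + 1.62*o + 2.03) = -1.31*o^3 + 7.06*o^2 + 1.76*o - 3.26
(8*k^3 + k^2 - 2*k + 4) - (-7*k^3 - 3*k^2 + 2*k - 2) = 15*k^3 + 4*k^2 - 4*k + 6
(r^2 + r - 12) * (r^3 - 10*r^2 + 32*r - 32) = r^5 - 9*r^4 + 10*r^3 + 120*r^2 - 416*r + 384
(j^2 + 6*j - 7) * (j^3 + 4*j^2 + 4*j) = j^5 + 10*j^4 + 21*j^3 - 4*j^2 - 28*j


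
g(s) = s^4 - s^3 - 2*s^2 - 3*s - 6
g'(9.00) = 2634.00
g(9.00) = 5637.00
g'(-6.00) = -951.00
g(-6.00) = 1452.00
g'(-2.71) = -93.80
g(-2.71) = 61.28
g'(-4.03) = -297.41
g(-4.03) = 302.83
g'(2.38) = 24.41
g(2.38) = -5.86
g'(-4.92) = -532.32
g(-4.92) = 665.39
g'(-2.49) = -73.39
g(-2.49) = 42.95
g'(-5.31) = -665.23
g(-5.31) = 898.28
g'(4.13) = 211.09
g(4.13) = 167.99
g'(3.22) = 86.56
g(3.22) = 37.72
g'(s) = 4*s^3 - 3*s^2 - 4*s - 3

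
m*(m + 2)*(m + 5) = m^3 + 7*m^2 + 10*m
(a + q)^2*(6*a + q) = 6*a^3 + 13*a^2*q + 8*a*q^2 + q^3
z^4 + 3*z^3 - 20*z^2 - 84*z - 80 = (z - 5)*(z + 2)^2*(z + 4)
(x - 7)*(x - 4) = x^2 - 11*x + 28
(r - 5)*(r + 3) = r^2 - 2*r - 15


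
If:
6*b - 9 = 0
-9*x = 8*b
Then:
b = 3/2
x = -4/3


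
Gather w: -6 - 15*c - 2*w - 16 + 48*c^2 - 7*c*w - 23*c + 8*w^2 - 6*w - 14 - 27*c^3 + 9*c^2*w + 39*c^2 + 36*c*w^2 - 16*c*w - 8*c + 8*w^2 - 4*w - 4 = -27*c^3 + 87*c^2 - 46*c + w^2*(36*c + 16) + w*(9*c^2 - 23*c - 12) - 40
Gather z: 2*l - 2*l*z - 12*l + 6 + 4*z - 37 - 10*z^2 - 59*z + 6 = -10*l - 10*z^2 + z*(-2*l - 55) - 25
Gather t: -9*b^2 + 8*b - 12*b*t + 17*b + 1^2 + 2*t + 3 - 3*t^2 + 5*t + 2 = -9*b^2 + 25*b - 3*t^2 + t*(7 - 12*b) + 6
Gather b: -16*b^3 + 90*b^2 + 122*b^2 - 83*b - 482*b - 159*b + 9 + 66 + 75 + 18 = -16*b^3 + 212*b^2 - 724*b + 168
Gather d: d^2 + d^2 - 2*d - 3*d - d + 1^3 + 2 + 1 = 2*d^2 - 6*d + 4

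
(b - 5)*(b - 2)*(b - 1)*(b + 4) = b^4 - 4*b^3 - 15*b^2 + 58*b - 40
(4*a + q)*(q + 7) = 4*a*q + 28*a + q^2 + 7*q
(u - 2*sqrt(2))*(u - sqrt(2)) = u^2 - 3*sqrt(2)*u + 4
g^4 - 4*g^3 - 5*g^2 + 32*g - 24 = (g - 3)*(g - 1)*(g - 2*sqrt(2))*(g + 2*sqrt(2))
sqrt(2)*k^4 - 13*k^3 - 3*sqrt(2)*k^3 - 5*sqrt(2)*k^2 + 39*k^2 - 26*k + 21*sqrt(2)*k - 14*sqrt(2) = (k - 2)*(k - 1)*(k - 7*sqrt(2))*(sqrt(2)*k + 1)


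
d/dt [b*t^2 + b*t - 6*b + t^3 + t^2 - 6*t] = 2*b*t + b + 3*t^2 + 2*t - 6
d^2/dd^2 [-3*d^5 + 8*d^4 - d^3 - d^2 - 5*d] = -60*d^3 + 96*d^2 - 6*d - 2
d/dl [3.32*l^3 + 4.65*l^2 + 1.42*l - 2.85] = 9.96*l^2 + 9.3*l + 1.42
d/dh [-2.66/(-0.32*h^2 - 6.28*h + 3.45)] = (-1.7024*h - 16.7048)/(0.32*h^2 + 6.28*h - 3.45)^2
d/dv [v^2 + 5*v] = 2*v + 5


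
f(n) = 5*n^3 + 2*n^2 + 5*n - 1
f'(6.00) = 569.00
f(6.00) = 1181.00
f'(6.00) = 569.00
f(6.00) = 1181.00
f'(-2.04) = 59.26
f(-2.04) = -45.33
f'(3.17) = 168.41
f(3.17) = 194.22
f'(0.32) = 7.82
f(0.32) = 0.97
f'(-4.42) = 280.37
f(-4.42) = -415.78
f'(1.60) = 49.80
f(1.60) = 32.60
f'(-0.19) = 4.78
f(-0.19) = -1.91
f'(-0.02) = 4.93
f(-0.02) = -1.10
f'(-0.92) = 14.02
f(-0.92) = -7.80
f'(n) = 15*n^2 + 4*n + 5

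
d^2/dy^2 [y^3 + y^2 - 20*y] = 6*y + 2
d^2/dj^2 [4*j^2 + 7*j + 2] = 8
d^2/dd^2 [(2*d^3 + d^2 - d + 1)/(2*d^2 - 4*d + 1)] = 2*(32*d^3 - 18*d^2 - 12*d + 11)/(8*d^6 - 48*d^5 + 108*d^4 - 112*d^3 + 54*d^2 - 12*d + 1)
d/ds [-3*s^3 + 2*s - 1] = 2 - 9*s^2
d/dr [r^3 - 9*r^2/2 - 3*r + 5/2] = 3*r^2 - 9*r - 3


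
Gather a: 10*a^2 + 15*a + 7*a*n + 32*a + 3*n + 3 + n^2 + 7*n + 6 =10*a^2 + a*(7*n + 47) + n^2 + 10*n + 9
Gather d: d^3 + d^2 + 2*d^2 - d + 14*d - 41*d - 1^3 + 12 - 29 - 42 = d^3 + 3*d^2 - 28*d - 60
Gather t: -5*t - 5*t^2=-5*t^2 - 5*t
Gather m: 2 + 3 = 5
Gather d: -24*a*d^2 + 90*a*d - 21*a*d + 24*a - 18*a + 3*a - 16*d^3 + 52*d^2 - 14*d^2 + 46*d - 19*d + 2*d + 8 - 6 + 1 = 9*a - 16*d^3 + d^2*(38 - 24*a) + d*(69*a + 29) + 3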